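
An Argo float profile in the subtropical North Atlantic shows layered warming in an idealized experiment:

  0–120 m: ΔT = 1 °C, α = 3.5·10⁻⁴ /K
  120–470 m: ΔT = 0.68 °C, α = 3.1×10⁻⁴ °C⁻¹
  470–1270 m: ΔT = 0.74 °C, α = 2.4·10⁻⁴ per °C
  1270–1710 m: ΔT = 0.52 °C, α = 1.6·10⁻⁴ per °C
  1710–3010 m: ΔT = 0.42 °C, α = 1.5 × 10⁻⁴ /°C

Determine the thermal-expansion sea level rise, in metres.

0–120 m: 1 × 120 × 3.5×10⁻⁴ = 0.04200 m
0.68 × 350 × 3.1×10⁻⁴ = 0.07378 m
Layer 3: 0.74 × 2.4×10⁻⁴ × 800 = 0.14208 m
1270–1710 m: 0.52 × 440 × 1.6×10⁻⁴ = 0.036608 m
1710–3010 m: 1300 × 0.42 × 1.5×10⁻⁴ = 0.08190 m
Δh = 0.04200 + 0.07378 + 0.14208 + 0.036608 + 0.08190 = 0.376368 m

Δh = 0.376 m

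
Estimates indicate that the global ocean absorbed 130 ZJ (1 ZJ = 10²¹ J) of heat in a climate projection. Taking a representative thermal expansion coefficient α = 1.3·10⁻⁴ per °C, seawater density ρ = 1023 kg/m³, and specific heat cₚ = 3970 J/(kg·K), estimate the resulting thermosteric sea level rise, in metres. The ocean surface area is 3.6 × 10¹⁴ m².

Per unit area: Q = 130×10²¹ / (3.6×10¹⁴) ≈ 3.611×10⁸ J/m²
Δh = αQ/(ρcₚ) = 1.3×10⁻⁴ × 3.611×10⁸ / (1023 × 3970) ≈ 0.011559 m

Δh ≈ 0.0116 m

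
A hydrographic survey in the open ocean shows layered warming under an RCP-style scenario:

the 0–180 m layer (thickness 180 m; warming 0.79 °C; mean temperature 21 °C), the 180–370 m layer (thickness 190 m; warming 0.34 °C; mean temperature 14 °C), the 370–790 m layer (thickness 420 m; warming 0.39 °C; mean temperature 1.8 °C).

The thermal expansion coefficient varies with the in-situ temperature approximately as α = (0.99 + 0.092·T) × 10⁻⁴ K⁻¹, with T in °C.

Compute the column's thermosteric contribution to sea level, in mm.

Layer 1: α = (0.99 + 0.092×21)×10⁻⁴ = 2.922×10⁻⁴ K⁻¹
Layer 2: α = (0.99 + 0.092×14)×10⁻⁴ = 2.278×10⁻⁴ K⁻¹
Layer 3: α = (0.99 + 0.092×1.8)×10⁻⁴ = 1.1556×10⁻⁴ K⁻¹
Layer 1: 0.79 × 2.922×10⁻⁴ × 180 = 0.04155084 m
Layer 2: 2.278×10⁻⁴ × 190 × 0.34 = 0.01471588 m
370–790 m: 0.39 × 420 × 1.1556×10⁻⁴ = 0.018928728 m
Δh = 0.04155084 + 0.01471588 + 0.018928728 = 0.075195448 m

Δh = 75.2 mm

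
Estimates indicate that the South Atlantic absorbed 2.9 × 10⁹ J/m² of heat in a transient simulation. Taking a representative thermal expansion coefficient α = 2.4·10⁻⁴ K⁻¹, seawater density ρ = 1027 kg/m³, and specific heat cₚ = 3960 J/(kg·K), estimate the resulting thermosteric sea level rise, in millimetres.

Δh = αQ/(ρcₚ) = 2.4×10⁻⁴ × 2.9×10⁹ / (1027 × 3960) ≈ 0.17114 m

Δh ≈ 170 mm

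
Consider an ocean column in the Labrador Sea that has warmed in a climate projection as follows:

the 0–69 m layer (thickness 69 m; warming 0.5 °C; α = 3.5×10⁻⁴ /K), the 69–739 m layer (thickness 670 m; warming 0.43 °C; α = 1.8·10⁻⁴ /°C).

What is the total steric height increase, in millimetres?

63.9 mm of thermosteric rise

0–69 m: 0.5 × 3.5×10⁻⁴ × 69 = 0.012075 m
69–739 m: 0.43 × 1.8×10⁻⁴ × 670 = 0.051858 m
Δh = 0.012075 + 0.051858 = 0.063933 m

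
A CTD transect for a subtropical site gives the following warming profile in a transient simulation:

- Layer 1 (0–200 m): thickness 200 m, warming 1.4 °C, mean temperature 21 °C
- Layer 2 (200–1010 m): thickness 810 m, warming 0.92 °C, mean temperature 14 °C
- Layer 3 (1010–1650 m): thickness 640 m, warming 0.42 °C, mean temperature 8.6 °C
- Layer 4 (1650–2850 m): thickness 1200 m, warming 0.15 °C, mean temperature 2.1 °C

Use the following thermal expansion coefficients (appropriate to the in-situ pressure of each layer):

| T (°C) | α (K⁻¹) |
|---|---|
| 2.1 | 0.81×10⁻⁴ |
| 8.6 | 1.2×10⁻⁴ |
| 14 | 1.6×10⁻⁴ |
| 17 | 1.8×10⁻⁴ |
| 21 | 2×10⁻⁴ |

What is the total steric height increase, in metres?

0.22 m of thermosteric rise

Layer 1 at 21 °C → α = 2×10⁻⁴ K⁻¹
Layer 2 at 14 °C → α = 1.6×10⁻⁴ K⁻¹
Layer 3 at 8.6 °C → α = 1.2×10⁻⁴ K⁻¹
Layer 4 at 2.1 °C → α = 0.81×10⁻⁴ K⁻¹
Layer 1: 1.4 × 200 × 2×10⁻⁴ = 0.05600 m
Layer 2: 1.6×10⁻⁴ × 810 × 0.92 = 0.119232 m
1010–1650 m: 640 × 0.42 × 1.2×10⁻⁴ = 0.032256 m
Layer 4: 1200 × 0.15 × 0.81×10⁻⁴ = 0.01458 m
Δh = 0.05600 + 0.119232 + 0.032256 + 0.01458 = 0.222068 m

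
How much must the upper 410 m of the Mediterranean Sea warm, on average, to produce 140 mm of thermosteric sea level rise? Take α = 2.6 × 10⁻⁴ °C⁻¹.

ΔT = Δh/(αH) = 0.14 / (2.6×10⁻⁴ × 410) ≈ 1.313 K

1.31 K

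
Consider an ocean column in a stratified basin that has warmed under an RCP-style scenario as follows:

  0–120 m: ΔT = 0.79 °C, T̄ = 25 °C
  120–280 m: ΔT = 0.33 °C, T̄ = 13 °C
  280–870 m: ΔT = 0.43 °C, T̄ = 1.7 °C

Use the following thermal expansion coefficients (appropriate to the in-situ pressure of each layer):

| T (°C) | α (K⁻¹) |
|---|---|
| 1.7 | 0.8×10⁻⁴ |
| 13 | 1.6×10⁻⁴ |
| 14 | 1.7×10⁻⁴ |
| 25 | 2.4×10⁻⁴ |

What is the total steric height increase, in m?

0.0515 m

Layer 1 at 25 °C → α = 2.4×10⁻⁴ K⁻¹
Layer 2 at 13 °C → α = 1.6×10⁻⁴ K⁻¹
Layer 3 at 1.7 °C → α = 0.8×10⁻⁴ K⁻¹
0–120 m: 120 × 0.79 × 2.4×10⁻⁴ = 0.022752 m
120–280 m: 1.6×10⁻⁴ × 0.33 × 160 = 0.008448 m
0.43 × 590 × 0.8×10⁻⁴ = 0.020296 m
Δh = 0.022752 + 0.008448 + 0.020296 = 0.051496 m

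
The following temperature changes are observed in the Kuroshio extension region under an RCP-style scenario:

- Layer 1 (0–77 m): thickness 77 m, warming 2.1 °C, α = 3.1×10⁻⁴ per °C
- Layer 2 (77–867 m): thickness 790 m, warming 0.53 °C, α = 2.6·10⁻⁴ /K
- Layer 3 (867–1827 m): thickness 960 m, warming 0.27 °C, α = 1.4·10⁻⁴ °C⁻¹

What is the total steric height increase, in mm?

200 mm of thermosteric rise

Layer 1: 3.1×10⁻⁴ × 2.1 × 77 = 0.050127 m
790 × 2.6×10⁻⁴ × 0.53 = 0.108862 m
0.27 × 1.4×10⁻⁴ × 960 = 0.036288 m
Δh = 0.050127 + 0.108862 + 0.036288 = 0.195277 m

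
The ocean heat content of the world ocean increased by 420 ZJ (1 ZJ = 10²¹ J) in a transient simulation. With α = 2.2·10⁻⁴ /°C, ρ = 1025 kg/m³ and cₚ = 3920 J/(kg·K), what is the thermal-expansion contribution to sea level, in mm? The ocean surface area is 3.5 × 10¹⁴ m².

Per unit area: Q = 420×10²¹ / (3.5×10¹⁴) = 1.2×10⁹ J/m²
Δh = αQ/(ρcₚ) = 2.2×10⁻⁴ × 1.2×10⁹ / (1025 × 3920) ≈ 0.065704 m

66 mm of thermosteric rise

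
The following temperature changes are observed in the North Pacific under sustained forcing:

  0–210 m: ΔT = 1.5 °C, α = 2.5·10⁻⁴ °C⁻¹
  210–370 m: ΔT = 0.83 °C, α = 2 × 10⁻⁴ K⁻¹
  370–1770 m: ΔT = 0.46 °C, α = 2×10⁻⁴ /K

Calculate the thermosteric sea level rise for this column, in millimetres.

0–210 m: 210 × 1.5 × 2.5×10⁻⁴ = 0.07875 m
210–370 m: 2×10⁻⁴ × 160 × 0.83 = 0.02656 m
Layer 3: 1400 × 2×10⁻⁴ × 0.46 = 0.12880 m
Δh = 0.07875 + 0.02656 + 0.12880 = 0.23411 m ≈ 234 mm

about 234 mm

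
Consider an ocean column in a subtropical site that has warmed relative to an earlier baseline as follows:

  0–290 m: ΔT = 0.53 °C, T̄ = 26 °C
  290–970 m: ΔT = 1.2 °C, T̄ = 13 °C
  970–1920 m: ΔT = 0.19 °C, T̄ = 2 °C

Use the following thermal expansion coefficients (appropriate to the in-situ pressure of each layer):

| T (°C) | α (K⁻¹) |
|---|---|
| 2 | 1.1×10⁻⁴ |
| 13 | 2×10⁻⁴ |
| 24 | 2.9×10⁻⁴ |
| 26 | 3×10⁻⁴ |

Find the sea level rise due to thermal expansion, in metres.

Layer 1 at 26 °C → α = 3×10⁻⁴ K⁻¹
Layer 2 at 13 °C → α = 2×10⁻⁴ K⁻¹
Layer 3 at 2 °C → α = 1.1×10⁻⁴ K⁻¹
0.53 × 290 × 3×10⁻⁴ = 0.04611 m
290–970 m: 680 × 2×10⁻⁴ × 1.2 = 0.16320 m
970–1920 m: 950 × 0.19 × 1.1×10⁻⁴ = 0.019855 m
Δh = 0.04611 + 0.16320 + 0.019855 = 0.229165 m ≈ 0.23 m

0.23 m of thermosteric rise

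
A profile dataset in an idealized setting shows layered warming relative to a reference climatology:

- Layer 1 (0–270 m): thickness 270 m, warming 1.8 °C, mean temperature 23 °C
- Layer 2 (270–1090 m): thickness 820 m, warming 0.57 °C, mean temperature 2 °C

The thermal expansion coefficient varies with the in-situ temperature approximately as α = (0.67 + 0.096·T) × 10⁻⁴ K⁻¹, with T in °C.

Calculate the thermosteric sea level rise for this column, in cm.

Layer 1: α = (0.67 + 0.096×23)×10⁻⁴ = 2.878×10⁻⁴ K⁻¹
Layer 2: α = (0.67 + 0.096×2)×10⁻⁴ = 0.862×10⁻⁴ K⁻¹
0–270 m: 1.8 × 2.878×10⁻⁴ × 270 = 0.1398708 m
270–1090 m: 0.862×10⁻⁴ × 0.57 × 820 = 0.04028988 m
Δh = 0.1398708 + 0.04028988 = 0.18016068 m

Δh ≈ 18.0 cm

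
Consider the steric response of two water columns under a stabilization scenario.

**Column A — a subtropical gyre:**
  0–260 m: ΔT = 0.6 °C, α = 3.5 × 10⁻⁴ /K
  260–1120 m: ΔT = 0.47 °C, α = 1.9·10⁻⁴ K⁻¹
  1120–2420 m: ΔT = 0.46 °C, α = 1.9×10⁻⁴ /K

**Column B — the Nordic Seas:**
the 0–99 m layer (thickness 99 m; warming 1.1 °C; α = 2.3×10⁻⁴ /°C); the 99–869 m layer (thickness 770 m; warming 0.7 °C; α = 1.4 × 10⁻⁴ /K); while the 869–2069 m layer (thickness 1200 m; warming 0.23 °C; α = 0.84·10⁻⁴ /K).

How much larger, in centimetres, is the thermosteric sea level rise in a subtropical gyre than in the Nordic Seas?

A Layer 1: 3.5×10⁻⁴ × 0.6 × 260 = 0.05460 m
A 260–1120 m: 860 × 1.9×10⁻⁴ × 0.47 = 0.076798 m
A 1120–2420 m: 1300 × 0.46 × 1.9×10⁻⁴ = 0.11362 m
A total: 0.245018 m
B 2.3×10⁻⁴ × 99 × 1.1 = 0.025047 m
B Layer 2: 770 × 0.7 × 1.4×10⁻⁴ = 0.07546 m
B 0.23 × 0.84×10⁻⁴ × 1200 = 0.023184 m
B total: 0.123691 m
Difference: 0.245018 − 0.123691 = 0.121327 m

12.1 cm larger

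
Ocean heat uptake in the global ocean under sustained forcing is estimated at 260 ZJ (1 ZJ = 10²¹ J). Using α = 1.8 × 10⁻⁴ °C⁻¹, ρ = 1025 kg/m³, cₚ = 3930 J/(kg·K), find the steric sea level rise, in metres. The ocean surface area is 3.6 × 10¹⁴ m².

about 0.0323 m

Per unit area: Q = 260×10²¹ / (3.6×10¹⁴) ≈ 7.222×10⁸ J/m²
Δh = αQ/(ρcₚ) = 1.8×10⁻⁴ × 7.222×10⁸ / (1025 × 3930) ≈ 0.032271 m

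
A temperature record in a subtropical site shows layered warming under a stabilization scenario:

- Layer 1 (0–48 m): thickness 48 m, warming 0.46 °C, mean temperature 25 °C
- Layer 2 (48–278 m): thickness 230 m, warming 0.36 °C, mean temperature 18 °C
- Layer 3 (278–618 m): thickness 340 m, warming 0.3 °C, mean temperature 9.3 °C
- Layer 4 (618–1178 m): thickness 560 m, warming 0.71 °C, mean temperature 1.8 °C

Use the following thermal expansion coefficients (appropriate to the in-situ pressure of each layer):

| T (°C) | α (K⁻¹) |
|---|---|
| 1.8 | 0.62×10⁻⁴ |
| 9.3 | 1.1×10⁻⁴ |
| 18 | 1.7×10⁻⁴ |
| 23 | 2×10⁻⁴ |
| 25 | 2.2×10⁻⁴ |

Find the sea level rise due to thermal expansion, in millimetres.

54.8 mm of thermosteric rise

Layer 1 at 25 °C → α = 2.2×10⁻⁴ K⁻¹
Layer 2 at 18 °C → α = 1.7×10⁻⁴ K⁻¹
Layer 3 at 9.3 °C → α = 1.1×10⁻⁴ K⁻¹
Layer 4 at 1.8 °C → α = 0.62×10⁻⁴ K⁻¹
0–48 m: 2.2×10⁻⁴ × 48 × 0.46 = 0.0048576 m
48–278 m: 1.7×10⁻⁴ × 230 × 0.36 = 0.014076 m
Layer 3: 0.3 × 340 × 1.1×10⁻⁴ = 0.01122 m
Layer 4: 560 × 0.71 × 0.62×10⁻⁴ = 0.0246512 m
Δh = 0.0048576 + 0.014076 + 0.01122 + 0.0246512 = 0.0548048 m ≈ 54.8 mm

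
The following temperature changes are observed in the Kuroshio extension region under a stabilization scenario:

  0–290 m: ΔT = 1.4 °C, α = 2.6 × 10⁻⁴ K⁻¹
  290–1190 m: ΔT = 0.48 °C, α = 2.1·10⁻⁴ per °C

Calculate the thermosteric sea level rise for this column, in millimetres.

about 196 mm

Layer 1: 2.6×10⁻⁴ × 290 × 1.4 = 0.10556 m
290–1190 m: 2.1×10⁻⁴ × 900 × 0.48 = 0.09072 m
Δh = 0.10556 + 0.09072 = 0.19628 m ≈ 196 mm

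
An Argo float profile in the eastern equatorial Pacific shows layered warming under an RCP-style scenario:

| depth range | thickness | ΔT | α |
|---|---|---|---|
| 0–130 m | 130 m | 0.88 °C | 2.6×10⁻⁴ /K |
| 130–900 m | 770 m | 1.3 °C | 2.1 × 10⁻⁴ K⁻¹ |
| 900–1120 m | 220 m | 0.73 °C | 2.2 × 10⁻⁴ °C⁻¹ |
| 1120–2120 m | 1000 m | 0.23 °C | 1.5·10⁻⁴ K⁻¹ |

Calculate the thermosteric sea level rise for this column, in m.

Layer 1: 2.6×10⁻⁴ × 0.88 × 130 = 0.029744 m
Layer 2: 770 × 2.1×10⁻⁴ × 1.3 = 0.21021 m
900–1120 m: 220 × 2.2×10⁻⁴ × 0.73 = 0.035332 m
Layer 4: 1.5×10⁻⁴ × 0.23 × 1000 = 0.03450 m
Δh = 0.029744 + 0.21021 + 0.035332 + 0.03450 = 0.309786 m

about 0.310 m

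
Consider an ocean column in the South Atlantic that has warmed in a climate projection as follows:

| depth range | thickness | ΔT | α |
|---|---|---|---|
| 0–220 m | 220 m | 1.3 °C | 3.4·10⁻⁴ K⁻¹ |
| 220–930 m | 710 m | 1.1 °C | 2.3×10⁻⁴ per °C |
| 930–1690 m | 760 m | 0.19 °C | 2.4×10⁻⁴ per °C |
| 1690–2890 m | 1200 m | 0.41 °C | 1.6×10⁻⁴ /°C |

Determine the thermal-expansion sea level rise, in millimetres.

390 mm of thermosteric rise

1.3 × 3.4×10⁻⁴ × 220 = 0.09724 m
220–930 m: 2.3×10⁻⁴ × 710 × 1.1 = 0.17963 m
2.4×10⁻⁴ × 0.19 × 760 = 0.034656 m
1690–2890 m: 1.6×10⁻⁴ × 0.41 × 1200 = 0.07872 m
Δh = 0.09724 + 0.17963 + 0.034656 + 0.07872 = 0.390246 m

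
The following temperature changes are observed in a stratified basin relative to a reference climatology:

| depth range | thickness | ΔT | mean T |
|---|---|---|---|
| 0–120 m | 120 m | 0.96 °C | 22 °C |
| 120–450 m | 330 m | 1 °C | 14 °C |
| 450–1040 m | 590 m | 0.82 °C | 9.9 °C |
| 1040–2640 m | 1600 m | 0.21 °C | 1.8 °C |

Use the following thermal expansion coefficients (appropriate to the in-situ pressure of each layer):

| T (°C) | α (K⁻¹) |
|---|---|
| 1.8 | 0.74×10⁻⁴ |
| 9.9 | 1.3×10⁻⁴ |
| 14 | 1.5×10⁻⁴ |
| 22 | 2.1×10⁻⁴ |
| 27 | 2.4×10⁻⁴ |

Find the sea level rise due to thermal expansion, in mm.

161 mm

Layer 1 at 22 °C → α = 2.1×10⁻⁴ K⁻¹
Layer 2 at 14 °C → α = 1.5×10⁻⁴ K⁻¹
Layer 3 at 9.9 °C → α = 1.3×10⁻⁴ K⁻¹
Layer 4 at 1.8 °C → α = 0.74×10⁻⁴ K⁻¹
2.1×10⁻⁴ × 120 × 0.96 = 0.024192 m
330 × 1 × 1.5×10⁻⁴ = 0.04950 m
450–1040 m: 1.3×10⁻⁴ × 590 × 0.82 = 0.062894 m
1040–2640 m: 0.21 × 0.74×10⁻⁴ × 1600 = 0.024864 m
Δh = 0.024192 + 0.04950 + 0.062894 + 0.024864 = 0.16145 m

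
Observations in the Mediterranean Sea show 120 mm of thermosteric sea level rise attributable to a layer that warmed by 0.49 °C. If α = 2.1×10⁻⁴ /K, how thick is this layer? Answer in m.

1170 m

H = Δh/(αΔT) = 0.12 / (2.1×10⁻⁴ × 0.49) ≈ 1166 m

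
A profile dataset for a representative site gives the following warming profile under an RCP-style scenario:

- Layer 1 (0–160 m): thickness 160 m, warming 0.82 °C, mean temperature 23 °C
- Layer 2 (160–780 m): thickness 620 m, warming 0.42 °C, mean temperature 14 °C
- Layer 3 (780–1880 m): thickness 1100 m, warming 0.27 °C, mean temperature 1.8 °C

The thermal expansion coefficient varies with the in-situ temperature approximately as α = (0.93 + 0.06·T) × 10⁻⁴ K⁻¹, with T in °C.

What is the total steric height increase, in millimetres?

Layer 1: α = (0.93 + 0.06×23)×10⁻⁴ = 2.31×10⁻⁴ K⁻¹
Layer 2: α = (0.93 + 0.06×14)×10⁻⁴ = 1.77×10⁻⁴ K⁻¹
Layer 3: α = (0.93 + 0.06×1.8)×10⁻⁴ = 1.038×10⁻⁴ K⁻¹
160 × 0.82 × 2.31×10⁻⁴ = 0.0303072 m
Layer 2: 0.42 × 1.77×10⁻⁴ × 620 = 0.0460908 m
0.27 × 1.038×10⁻⁴ × 1100 = 0.0308286 m
Δh = 0.0303072 + 0.0460908 + 0.0308286 = 0.1072266 m ≈ 107 mm

107 mm of thermosteric rise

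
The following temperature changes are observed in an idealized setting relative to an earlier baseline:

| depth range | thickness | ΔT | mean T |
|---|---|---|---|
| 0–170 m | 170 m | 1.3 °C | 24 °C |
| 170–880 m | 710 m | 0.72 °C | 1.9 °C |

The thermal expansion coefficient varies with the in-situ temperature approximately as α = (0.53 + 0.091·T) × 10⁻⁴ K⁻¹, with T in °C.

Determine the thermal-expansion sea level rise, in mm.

Layer 1: α = (0.53 + 0.091×24)×10⁻⁴ = 2.714×10⁻⁴ K⁻¹
Layer 2: α = (0.53 + 0.091×1.9)×10⁻⁴ = 0.7029×10⁻⁴ K⁻¹
Layer 1: 2.714×10⁻⁴ × 170 × 1.3 = 0.0599794 m
Layer 2: 710 × 0.72 × 0.7029×10⁻⁴ = 0.035932248 m
Δh = 0.0599794 + 0.035932248 = 0.095911648 m

about 96 mm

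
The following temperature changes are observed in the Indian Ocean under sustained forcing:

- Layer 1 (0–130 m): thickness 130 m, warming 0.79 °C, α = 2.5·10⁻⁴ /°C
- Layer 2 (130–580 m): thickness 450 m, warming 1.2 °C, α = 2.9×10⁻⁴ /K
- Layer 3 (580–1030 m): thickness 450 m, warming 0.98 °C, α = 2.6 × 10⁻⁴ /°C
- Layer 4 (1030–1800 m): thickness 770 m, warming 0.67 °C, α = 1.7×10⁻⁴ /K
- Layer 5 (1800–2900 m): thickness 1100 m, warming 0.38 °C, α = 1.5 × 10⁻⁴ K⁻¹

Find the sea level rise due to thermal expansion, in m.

Δh ≈ 0.447 m

Layer 1: 0.79 × 130 × 2.5×10⁻⁴ = 0.025675 m
Layer 2: 1.2 × 450 × 2.9×10⁻⁴ = 0.15660 m
2.6×10⁻⁴ × 450 × 0.98 = 0.11466 m
1030–1800 m: 770 × 1.7×10⁻⁴ × 0.67 = 0.087703 m
Layer 5: 1100 × 0.38 × 1.5×10⁻⁴ = 0.06270 m
Δh = 0.025675 + 0.15660 + 0.11466 + 0.087703 + 0.06270 = 0.447338 m ≈ 0.447 m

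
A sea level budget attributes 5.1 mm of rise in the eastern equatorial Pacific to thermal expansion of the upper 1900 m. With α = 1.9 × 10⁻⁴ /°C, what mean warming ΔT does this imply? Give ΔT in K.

ΔT = Δh/(αH) = 0.0051 / (1.9×10⁻⁴ × 1900) ≈ 0.01413 K

about 0.014 K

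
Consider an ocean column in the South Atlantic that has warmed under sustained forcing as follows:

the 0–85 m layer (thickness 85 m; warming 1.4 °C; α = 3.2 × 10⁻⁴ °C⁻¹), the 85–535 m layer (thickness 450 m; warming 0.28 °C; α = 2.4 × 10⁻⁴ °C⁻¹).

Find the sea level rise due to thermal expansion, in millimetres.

Layer 1: 1.4 × 3.2×10⁻⁴ × 85 = 0.03808 m
0.28 × 450 × 2.4×10⁻⁴ = 0.03024 m
Δh = 0.03808 + 0.03024 = 0.06832 m

68 mm of thermosteric rise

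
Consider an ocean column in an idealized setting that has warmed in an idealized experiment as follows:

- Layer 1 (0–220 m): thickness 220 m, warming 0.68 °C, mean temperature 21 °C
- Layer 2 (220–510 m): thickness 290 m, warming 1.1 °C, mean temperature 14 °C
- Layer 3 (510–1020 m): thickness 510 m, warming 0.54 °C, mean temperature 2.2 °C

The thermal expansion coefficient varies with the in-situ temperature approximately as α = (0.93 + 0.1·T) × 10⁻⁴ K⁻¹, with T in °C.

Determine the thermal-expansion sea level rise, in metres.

Δh ≈ 0.151 m

Layer 1: α = (0.93 + 0.1×21)×10⁻⁴ = 3.03×10⁻⁴ K⁻¹
Layer 2: α = (0.93 + 0.1×14)×10⁻⁴ = 2.33×10⁻⁴ K⁻¹
Layer 3: α = (0.93 + 0.1×2.2)×10⁻⁴ = 1.15×10⁻⁴ K⁻¹
0–220 m: 3.03×10⁻⁴ × 0.68 × 220 = 0.0453288 m
220–510 m: 2.33×10⁻⁴ × 1.1 × 290 = 0.074327 m
Layer 3: 1.15×10⁻⁴ × 510 × 0.54 = 0.031671 m
Δh = 0.0453288 + 0.074327 + 0.031671 = 0.1513268 m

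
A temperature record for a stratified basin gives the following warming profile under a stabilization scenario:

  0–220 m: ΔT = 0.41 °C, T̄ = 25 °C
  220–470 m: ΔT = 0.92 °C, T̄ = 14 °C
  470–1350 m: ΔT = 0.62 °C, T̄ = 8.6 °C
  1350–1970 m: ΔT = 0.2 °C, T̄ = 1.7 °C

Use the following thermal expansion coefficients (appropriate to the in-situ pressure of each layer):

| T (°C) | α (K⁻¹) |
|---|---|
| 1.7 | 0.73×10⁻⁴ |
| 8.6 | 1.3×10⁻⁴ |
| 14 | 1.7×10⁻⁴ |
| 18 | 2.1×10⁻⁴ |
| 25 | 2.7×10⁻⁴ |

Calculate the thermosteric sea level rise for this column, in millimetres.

143 mm of thermosteric rise

Layer 1 at 25 °C → α = 2.7×10⁻⁴ K⁻¹
Layer 2 at 14 °C → α = 1.7×10⁻⁴ K⁻¹
Layer 3 at 8.6 °C → α = 1.3×10⁻⁴ K⁻¹
Layer 4 at 1.7 °C → α = 0.73×10⁻⁴ K⁻¹
Layer 1: 0.41 × 2.7×10⁻⁴ × 220 = 0.024354 m
1.7×10⁻⁴ × 250 × 0.92 = 0.03910 m
Layer 3: 1.3×10⁻⁴ × 0.62 × 880 = 0.070928 m
Layer 4: 620 × 0.2 × 0.73×10⁻⁴ = 0.009052 m
Δh = 0.024354 + 0.03910 + 0.070928 + 0.009052 = 0.143434 m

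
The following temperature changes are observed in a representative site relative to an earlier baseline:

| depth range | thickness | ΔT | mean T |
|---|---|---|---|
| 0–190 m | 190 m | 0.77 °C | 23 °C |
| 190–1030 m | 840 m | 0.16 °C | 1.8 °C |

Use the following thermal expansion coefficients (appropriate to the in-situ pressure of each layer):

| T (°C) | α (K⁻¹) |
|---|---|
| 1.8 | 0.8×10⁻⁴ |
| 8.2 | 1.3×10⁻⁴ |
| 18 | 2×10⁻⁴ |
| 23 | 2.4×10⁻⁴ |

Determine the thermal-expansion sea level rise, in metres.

0.0459 m of thermosteric rise

Layer 1 at 23 °C → α = 2.4×10⁻⁴ K⁻¹
Layer 2 at 1.8 °C → α = 0.8×10⁻⁴ K⁻¹
Layer 1: 190 × 2.4×10⁻⁴ × 0.77 = 0.035112 m
Layer 2: 840 × 0.8×10⁻⁴ × 0.16 = 0.010752 m
Δh = 0.035112 + 0.010752 = 0.045864 m ≈ 0.0459 m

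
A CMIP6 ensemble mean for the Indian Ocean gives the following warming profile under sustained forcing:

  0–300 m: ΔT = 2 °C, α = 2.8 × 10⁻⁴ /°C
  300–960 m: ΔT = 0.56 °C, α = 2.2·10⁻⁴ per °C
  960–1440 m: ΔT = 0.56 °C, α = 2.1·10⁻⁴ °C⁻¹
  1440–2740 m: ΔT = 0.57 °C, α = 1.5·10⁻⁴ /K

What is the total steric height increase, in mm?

300 × 2.8×10⁻⁴ × 2 = 0.16800 m
Layer 2: 660 × 0.56 × 2.2×10⁻⁴ = 0.081312 m
480 × 2.1×10⁻⁴ × 0.56 = 0.056448 m
1440–2740 m: 1.5×10⁻⁴ × 1300 × 0.57 = 0.11115 m
Δh = 0.16800 + 0.081312 + 0.056448 + 0.11115 = 0.41691 m ≈ 417 mm

417 mm of thermosteric rise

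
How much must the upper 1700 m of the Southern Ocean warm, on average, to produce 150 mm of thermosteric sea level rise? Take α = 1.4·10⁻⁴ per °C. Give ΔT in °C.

about 0.630 °C

ΔT = Δh/(αH) = 0.15 / (1.4×10⁻⁴ × 1700) ≈ 0.6303 °C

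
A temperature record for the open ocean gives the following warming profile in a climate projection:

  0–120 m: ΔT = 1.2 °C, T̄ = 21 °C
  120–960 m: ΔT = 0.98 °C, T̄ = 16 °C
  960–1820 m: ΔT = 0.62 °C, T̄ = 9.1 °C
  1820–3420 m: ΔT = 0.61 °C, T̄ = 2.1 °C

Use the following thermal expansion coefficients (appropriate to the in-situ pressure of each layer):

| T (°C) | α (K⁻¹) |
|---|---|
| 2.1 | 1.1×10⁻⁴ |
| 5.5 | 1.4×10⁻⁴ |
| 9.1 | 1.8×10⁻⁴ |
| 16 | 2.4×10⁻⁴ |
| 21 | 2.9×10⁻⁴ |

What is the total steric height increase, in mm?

Δh = 440 mm

Layer 1 at 21 °C → α = 2.9×10⁻⁴ K⁻¹
Layer 2 at 16 °C → α = 2.4×10⁻⁴ K⁻¹
Layer 3 at 9.1 °C → α = 1.8×10⁻⁴ K⁻¹
Layer 4 at 2.1 °C → α = 1.1×10⁻⁴ K⁻¹
0–120 m: 120 × 2.9×10⁻⁴ × 1.2 = 0.04176 m
120–960 m: 0.98 × 840 × 2.4×10⁻⁴ = 0.197568 m
0.62 × 860 × 1.8×10⁻⁴ = 0.095976 m
1820–3420 m: 1600 × 0.61 × 1.1×10⁻⁴ = 0.10736 m
Δh = 0.04176 + 0.197568 + 0.095976 + 0.10736 = 0.442664 m ≈ 440 mm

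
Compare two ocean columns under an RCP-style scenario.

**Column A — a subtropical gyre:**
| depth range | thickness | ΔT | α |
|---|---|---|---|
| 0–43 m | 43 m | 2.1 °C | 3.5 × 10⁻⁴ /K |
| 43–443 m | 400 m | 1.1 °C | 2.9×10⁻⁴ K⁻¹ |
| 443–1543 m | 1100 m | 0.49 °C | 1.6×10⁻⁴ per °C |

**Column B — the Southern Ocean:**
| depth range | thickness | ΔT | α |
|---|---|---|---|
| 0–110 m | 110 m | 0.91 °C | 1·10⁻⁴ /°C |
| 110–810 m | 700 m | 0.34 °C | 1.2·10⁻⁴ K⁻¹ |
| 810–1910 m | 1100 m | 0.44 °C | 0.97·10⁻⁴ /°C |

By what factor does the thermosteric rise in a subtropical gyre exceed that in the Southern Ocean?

A 0–43 m: 3.5×10⁻⁴ × 43 × 2.1 = 0.031605 m
A 1.1 × 2.9×10⁻⁴ × 400 = 0.12760 m
A Layer 3: 1.6×10⁻⁴ × 1100 × 0.49 = 0.08624 m
A total: 0.245445 m
B Layer 1: 110 × 1×10⁻⁴ × 0.91 = 0.01001 m
B Layer 2: 700 × 0.34 × 1.2×10⁻⁴ = 0.02856 m
B Layer 3: 1100 × 0.97×10⁻⁴ × 0.44 = 0.046948 m
B total: 0.085518 m
Ratio: 0.245445 / 0.085518 ≈ 2.870

2.9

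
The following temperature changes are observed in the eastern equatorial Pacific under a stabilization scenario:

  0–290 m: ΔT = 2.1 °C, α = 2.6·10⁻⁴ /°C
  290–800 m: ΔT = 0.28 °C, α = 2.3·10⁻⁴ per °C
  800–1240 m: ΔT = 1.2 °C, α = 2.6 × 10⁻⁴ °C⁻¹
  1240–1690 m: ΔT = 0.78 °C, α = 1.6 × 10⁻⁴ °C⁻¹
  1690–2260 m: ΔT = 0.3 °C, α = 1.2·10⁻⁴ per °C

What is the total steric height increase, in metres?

2.1 × 290 × 2.6×10⁻⁴ = 0.15834 m
Layer 2: 2.3×10⁻⁴ × 0.28 × 510 = 0.032844 m
Layer 3: 1.2 × 2.6×10⁻⁴ × 440 = 0.13728 m
Layer 4: 450 × 0.78 × 1.6×10⁻⁴ = 0.05616 m
1.2×10⁻⁴ × 570 × 0.3 = 0.02052 m
Δh = 0.15834 + 0.032844 + 0.13728 + 0.05616 + 0.02052 = 0.405144 m

Δh = 0.405 m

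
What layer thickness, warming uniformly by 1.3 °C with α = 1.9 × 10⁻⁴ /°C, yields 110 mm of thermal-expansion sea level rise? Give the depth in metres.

H ≈ 450 m

H = Δh/(αΔT) = 0.11 / (1.9×10⁻⁴ × 1.3) ≈ 445.3 m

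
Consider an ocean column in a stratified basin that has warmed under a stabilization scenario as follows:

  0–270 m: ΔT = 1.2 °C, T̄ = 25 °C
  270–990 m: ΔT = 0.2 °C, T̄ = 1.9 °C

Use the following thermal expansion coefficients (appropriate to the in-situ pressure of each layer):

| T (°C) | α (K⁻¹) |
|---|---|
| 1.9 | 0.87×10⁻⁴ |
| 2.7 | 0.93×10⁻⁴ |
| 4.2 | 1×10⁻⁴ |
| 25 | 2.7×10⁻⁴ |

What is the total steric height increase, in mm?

Layer 1 at 25 °C → α = 2.7×10⁻⁴ K⁻¹
Layer 2 at 1.9 °C → α = 0.87×10⁻⁴ K⁻¹
0–270 m: 2.7×10⁻⁴ × 1.2 × 270 = 0.08748 m
Layer 2: 720 × 0.2 × 0.87×10⁻⁴ = 0.012528 m
Δh = 0.08748 + 0.012528 = 0.100008 m ≈ 100 mm

100 mm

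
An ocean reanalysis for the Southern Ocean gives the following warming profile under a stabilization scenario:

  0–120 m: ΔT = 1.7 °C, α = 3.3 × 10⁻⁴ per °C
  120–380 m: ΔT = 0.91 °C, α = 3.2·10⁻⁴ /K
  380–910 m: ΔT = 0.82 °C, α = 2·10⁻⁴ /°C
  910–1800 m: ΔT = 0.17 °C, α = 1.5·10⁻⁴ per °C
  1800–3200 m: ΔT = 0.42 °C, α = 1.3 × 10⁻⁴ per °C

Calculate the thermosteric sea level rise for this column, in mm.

329 mm

Layer 1: 1.7 × 120 × 3.3×10⁻⁴ = 0.06732 m
120–380 m: 260 × 3.2×10⁻⁴ × 0.91 = 0.075712 m
380–910 m: 0.82 × 2×10⁻⁴ × 530 = 0.08692 m
1.5×10⁻⁴ × 0.17 × 890 = 0.022695 m
Layer 5: 0.42 × 1.3×10⁻⁴ × 1400 = 0.07644 m
Δh = 0.06732 + 0.075712 + 0.08692 + 0.022695 + 0.07644 = 0.329087 m ≈ 329 mm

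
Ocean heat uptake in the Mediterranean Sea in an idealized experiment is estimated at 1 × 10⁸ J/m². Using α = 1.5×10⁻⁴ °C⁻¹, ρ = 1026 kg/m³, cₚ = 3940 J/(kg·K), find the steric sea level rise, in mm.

Δh = 3.71 mm

Δh = αQ/(ρcₚ) = 1.5×10⁻⁴ × 1×10⁸ / (1026 × 3940) ≈ 0.0037106 m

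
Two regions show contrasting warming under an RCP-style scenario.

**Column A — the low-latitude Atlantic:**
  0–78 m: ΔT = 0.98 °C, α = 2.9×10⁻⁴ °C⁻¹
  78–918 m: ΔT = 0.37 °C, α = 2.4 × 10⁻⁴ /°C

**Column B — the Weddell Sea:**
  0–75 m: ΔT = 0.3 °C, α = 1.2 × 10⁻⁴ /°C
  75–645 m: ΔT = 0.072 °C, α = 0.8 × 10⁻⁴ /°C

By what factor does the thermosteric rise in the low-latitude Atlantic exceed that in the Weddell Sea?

a factor of 16.2

A 0–78 m: 0.98 × 78 × 2.9×10⁻⁴ = 0.0221676 m
A Layer 2: 2.4×10⁻⁴ × 840 × 0.37 = 0.074592 m
A total: 0.0967596 m
B 1.2×10⁻⁴ × 75 × 0.3 = 0.00270 m
B 0.8×10⁻⁴ × 570 × 0.072 = 0.0032832 m
B total: 0.0059832 m
Ratio: 0.0967596 / 0.0059832 ≈ 16.17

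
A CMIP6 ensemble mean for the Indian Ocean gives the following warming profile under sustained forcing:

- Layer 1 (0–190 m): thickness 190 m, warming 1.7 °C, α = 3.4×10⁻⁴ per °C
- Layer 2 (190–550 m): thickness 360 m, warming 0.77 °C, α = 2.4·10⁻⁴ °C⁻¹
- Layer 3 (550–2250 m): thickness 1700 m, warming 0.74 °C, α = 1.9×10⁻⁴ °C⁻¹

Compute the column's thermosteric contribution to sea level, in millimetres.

415 mm of thermosteric rise

3.4×10⁻⁴ × 1.7 × 190 = 0.10982 m
190–550 m: 360 × 0.77 × 2.4×10⁻⁴ = 0.066528 m
550–2250 m: 1.9×10⁻⁴ × 0.74 × 1700 = 0.23902 m
Δh = 0.10982 + 0.066528 + 0.23902 = 0.415368 m ≈ 415 mm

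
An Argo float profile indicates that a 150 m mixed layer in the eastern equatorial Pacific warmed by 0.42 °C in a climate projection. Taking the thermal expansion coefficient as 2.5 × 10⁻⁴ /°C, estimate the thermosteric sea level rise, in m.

0.0158 m of thermosteric rise

Δh = αΔT·H = 2.5×10⁻⁴ × 0.42 × 150 = 0.01575 m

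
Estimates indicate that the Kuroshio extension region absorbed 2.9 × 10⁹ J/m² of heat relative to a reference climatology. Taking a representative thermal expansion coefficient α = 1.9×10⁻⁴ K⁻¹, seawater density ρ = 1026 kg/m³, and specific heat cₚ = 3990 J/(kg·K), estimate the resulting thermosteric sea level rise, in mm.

Δh = αQ/(ρcₚ) = 1.9×10⁻⁴ × 2.9×10⁹ / (1026 × 3990) ≈ 0.13460 m

130 mm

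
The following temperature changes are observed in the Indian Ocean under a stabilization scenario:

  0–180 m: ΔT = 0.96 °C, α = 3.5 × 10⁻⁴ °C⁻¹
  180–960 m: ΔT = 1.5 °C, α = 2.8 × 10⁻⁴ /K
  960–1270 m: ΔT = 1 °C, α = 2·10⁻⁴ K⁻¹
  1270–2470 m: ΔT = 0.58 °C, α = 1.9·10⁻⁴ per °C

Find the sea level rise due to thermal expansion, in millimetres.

580 mm

0–180 m: 180 × 3.5×10⁻⁴ × 0.96 = 0.06048 m
180–960 m: 2.8×10⁻⁴ × 1.5 × 780 = 0.32760 m
310 × 1 × 2×10⁻⁴ = 0.06200 m
1.9×10⁻⁴ × 0.58 × 1200 = 0.13224 m
Δh = 0.06048 + 0.32760 + 0.06200 + 0.13224 = 0.58232 m ≈ 580 mm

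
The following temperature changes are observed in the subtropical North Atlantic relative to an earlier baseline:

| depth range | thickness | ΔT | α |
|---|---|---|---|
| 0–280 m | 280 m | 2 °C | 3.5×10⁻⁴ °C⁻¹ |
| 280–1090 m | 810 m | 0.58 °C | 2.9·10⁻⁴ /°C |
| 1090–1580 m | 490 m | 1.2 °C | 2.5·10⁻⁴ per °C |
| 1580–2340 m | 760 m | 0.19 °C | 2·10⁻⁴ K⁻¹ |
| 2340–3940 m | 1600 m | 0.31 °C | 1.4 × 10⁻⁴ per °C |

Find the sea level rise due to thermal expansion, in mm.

580 mm

Layer 1: 2 × 3.5×10⁻⁴ × 280 = 0.19600 m
280–1090 m: 0.58 × 2.9×10⁻⁴ × 810 = 0.136242 m
1.2 × 490 × 2.5×10⁻⁴ = 0.14700 m
0.19 × 760 × 2×10⁻⁴ = 0.02888 m
Layer 5: 1600 × 0.31 × 1.4×10⁻⁴ = 0.06944 m
Δh = 0.19600 + 0.136242 + 0.14700 + 0.02888 + 0.06944 = 0.577562 m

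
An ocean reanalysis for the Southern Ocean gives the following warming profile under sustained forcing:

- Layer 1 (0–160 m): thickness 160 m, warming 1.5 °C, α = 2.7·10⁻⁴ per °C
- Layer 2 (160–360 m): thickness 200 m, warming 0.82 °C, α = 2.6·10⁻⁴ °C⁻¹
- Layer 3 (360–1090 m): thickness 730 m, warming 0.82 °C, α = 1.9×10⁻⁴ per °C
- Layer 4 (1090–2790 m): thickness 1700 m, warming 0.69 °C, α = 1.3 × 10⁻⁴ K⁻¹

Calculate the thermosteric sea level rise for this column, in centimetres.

37.4 cm

2.7×10⁻⁴ × 160 × 1.5 = 0.06480 m
200 × 0.82 × 2.6×10⁻⁴ = 0.04264 m
0.82 × 730 × 1.9×10⁻⁴ = 0.113734 m
1700 × 1.3×10⁻⁴ × 0.69 = 0.15249 m
Δh = 0.06480 + 0.04264 + 0.113734 + 0.15249 = 0.373664 m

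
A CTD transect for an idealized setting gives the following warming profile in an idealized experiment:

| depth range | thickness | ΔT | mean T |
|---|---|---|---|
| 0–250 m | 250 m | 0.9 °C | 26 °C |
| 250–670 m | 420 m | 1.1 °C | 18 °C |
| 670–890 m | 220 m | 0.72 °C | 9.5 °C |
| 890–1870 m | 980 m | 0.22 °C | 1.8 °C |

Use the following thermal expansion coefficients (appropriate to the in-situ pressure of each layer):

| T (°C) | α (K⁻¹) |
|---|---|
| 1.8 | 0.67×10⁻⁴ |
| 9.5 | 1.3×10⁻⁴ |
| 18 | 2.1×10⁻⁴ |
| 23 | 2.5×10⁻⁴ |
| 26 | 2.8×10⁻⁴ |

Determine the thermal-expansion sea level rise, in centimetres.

Layer 1 at 26 °C → α = 2.8×10⁻⁴ K⁻¹
Layer 2 at 18 °C → α = 2.1×10⁻⁴ K⁻¹
Layer 3 at 9.5 °C → α = 1.3×10⁻⁴ K⁻¹
Layer 4 at 1.8 °C → α = 0.67×10⁻⁴ K⁻¹
Layer 1: 250 × 0.9 × 2.8×10⁻⁴ = 0.06300 m
250–670 m: 1.1 × 2.1×10⁻⁴ × 420 = 0.09702 m
Layer 3: 1.3×10⁻⁴ × 0.72 × 220 = 0.020592 m
0.67×10⁻⁴ × 0.22 × 980 = 0.0144452 m
Δh = 0.06300 + 0.09702 + 0.020592 + 0.0144452 = 0.1950572 m

about 19.5 cm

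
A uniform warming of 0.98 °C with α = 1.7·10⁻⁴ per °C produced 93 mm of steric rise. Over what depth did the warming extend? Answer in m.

H = Δh/(αΔT) = 0.093 / (1.7×10⁻⁴ × 0.98) ≈ 558.2 m

H ≈ 560 m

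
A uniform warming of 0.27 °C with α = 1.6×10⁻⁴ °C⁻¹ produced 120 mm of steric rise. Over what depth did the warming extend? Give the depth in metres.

H = Δh/(αΔT) = 0.12 / (1.6×10⁻⁴ × 0.27) ≈ 2778 m

2780 m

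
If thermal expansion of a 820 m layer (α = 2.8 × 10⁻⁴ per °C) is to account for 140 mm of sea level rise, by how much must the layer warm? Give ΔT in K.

ΔT = Δh/(αH) = 0.14 / (2.8×10⁻⁴ × 820) ≈ 0.6098 K

about 0.610 K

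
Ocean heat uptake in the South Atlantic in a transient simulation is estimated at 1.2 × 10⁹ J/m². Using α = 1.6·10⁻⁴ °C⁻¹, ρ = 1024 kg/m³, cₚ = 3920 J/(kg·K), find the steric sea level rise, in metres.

Δh = αQ/(ρcₚ) = 1.6×10⁻⁴ × 1.2×10⁹ / (1024 × 3920) ≈ 0.047832 m

0.0478 m of thermosteric rise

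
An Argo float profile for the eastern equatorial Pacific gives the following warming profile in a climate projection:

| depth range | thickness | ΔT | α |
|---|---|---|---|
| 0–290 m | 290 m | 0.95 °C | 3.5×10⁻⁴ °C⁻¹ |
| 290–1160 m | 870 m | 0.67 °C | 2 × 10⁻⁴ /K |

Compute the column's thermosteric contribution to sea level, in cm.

21.3 cm

290 × 3.5×10⁻⁴ × 0.95 = 0.096425 m
290–1160 m: 2×10⁻⁴ × 870 × 0.67 = 0.11658 m
Δh = 0.096425 + 0.11658 = 0.213005 m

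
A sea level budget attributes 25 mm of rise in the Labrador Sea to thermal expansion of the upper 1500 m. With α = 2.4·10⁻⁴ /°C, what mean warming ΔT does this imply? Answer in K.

ΔT = Δh/(αH) = 0.025 / (2.4×10⁻⁴ × 1500) ≈ 0.06944 K

about 0.069 K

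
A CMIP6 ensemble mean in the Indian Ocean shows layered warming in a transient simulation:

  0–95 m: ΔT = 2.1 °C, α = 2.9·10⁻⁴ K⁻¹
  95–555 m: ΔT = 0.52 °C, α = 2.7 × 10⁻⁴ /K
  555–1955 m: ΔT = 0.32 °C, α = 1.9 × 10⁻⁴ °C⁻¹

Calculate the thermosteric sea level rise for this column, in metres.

Layer 1: 2.9×10⁻⁴ × 95 × 2.1 = 0.057855 m
95–555 m: 2.7×10⁻⁴ × 0.52 × 460 = 0.064584 m
Layer 3: 0.32 × 1.9×10⁻⁴ × 1400 = 0.08512 m
Δh = 0.057855 + 0.064584 + 0.08512 = 0.207559 m

Δh = 0.21 m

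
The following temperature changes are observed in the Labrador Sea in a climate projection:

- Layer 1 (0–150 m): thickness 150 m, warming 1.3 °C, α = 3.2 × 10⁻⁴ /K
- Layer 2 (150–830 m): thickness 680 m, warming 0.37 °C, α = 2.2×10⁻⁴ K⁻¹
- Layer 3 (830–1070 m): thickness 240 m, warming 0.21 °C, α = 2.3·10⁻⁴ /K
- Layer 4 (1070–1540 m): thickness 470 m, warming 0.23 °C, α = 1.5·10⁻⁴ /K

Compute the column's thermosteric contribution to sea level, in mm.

about 146 mm

0–150 m: 150 × 1.3 × 3.2×10⁻⁴ = 0.06240 m
0.37 × 680 × 2.2×10⁻⁴ = 0.055352 m
2.3×10⁻⁴ × 240 × 0.21 = 0.011592 m
Layer 4: 1.5×10⁻⁴ × 470 × 0.23 = 0.016215 m
Δh = 0.06240 + 0.055352 + 0.011592 + 0.016215 = 0.145559 m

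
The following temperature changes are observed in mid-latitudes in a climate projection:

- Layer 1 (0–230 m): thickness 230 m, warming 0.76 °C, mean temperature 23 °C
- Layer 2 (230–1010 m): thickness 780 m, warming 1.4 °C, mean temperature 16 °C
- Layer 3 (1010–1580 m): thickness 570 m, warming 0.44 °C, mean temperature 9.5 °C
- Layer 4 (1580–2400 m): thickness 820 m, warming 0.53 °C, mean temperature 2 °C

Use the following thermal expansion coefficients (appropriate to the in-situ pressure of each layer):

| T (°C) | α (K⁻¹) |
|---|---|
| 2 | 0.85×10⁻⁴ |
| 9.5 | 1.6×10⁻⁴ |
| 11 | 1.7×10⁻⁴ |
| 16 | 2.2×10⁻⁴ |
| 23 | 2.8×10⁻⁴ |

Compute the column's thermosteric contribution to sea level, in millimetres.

Layer 1 at 23 °C → α = 2.8×10⁻⁴ K⁻¹
Layer 2 at 16 °C → α = 2.2×10⁻⁴ K⁻¹
Layer 3 at 9.5 °C → α = 1.6×10⁻⁴ K⁻¹
Layer 4 at 2 °C → α = 0.85×10⁻⁴ K⁻¹
0–230 m: 230 × 2.8×10⁻⁴ × 0.76 = 0.048944 m
Layer 2: 780 × 1.4 × 2.2×10⁻⁴ = 0.24024 m
1010–1580 m: 570 × 0.44 × 1.6×10⁻⁴ = 0.040128 m
Layer 4: 0.53 × 820 × 0.85×10⁻⁴ = 0.036941 m
Δh = 0.048944 + 0.24024 + 0.040128 + 0.036941 = 0.366253 m

370 mm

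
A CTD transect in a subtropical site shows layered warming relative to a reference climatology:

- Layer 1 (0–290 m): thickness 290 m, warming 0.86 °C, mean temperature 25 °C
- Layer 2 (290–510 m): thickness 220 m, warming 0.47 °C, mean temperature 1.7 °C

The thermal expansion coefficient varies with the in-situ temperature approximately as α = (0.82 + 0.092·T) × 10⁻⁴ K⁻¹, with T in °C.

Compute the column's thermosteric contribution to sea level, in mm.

87.9 mm

Layer 1: α = (0.82 + 0.092×25)×10⁻⁴ = 3.12×10⁻⁴ K⁻¹
Layer 2: α = (0.82 + 0.092×1.7)×10⁻⁴ = 0.9764×10⁻⁴ K⁻¹
3.12×10⁻⁴ × 0.86 × 290 = 0.0778128 m
290–510 m: 0.9764×10⁻⁴ × 0.47 × 220 = 0.010095976 m
Δh = 0.0778128 + 0.010095976 = 0.087908776 m ≈ 87.9 mm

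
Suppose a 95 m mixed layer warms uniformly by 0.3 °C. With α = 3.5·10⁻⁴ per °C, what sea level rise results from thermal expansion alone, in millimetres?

Δh = αΔT·H = 3.5×10⁻⁴ × 0.3 × 95 = 0.009975 m

10 mm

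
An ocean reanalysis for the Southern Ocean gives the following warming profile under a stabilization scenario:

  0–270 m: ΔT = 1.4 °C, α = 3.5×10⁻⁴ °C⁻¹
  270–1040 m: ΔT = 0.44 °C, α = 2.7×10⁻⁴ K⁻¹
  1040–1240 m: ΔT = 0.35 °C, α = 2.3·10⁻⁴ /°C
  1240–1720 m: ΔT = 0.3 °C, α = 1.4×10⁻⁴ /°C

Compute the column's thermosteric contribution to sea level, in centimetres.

0–270 m: 270 × 3.5×10⁻⁴ × 1.4 = 0.13230 m
270–1040 m: 0.44 × 770 × 2.7×10⁻⁴ = 0.091476 m
1040–1240 m: 0.35 × 2.3×10⁻⁴ × 200 = 0.01610 m
Layer 4: 0.3 × 480 × 1.4×10⁻⁴ = 0.02016 m
Δh = 0.13230 + 0.091476 + 0.01610 + 0.02016 = 0.260036 m ≈ 26 cm

Δh ≈ 26 cm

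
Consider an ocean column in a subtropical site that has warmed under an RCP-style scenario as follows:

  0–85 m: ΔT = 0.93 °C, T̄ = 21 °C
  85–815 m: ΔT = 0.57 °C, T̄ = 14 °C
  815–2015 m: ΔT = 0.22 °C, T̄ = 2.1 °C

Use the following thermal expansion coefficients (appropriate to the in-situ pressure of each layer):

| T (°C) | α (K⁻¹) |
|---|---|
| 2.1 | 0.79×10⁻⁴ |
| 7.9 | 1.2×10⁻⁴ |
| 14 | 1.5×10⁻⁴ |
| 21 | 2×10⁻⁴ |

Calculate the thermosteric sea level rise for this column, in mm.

Layer 1 at 21 °C → α = 2×10⁻⁴ K⁻¹
Layer 2 at 14 °C → α = 1.5×10⁻⁴ K⁻¹
Layer 3 at 2.1 °C → α = 0.79×10⁻⁴ K⁻¹
Layer 1: 0.93 × 2×10⁻⁴ × 85 = 0.01581 m
85–815 m: 730 × 1.5×10⁻⁴ × 0.57 = 0.062415 m
815–2015 m: 0.79×10⁻⁴ × 0.22 × 1200 = 0.020856 m
Δh = 0.01581 + 0.062415 + 0.020856 = 0.099081 m ≈ 99 mm

about 99 mm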